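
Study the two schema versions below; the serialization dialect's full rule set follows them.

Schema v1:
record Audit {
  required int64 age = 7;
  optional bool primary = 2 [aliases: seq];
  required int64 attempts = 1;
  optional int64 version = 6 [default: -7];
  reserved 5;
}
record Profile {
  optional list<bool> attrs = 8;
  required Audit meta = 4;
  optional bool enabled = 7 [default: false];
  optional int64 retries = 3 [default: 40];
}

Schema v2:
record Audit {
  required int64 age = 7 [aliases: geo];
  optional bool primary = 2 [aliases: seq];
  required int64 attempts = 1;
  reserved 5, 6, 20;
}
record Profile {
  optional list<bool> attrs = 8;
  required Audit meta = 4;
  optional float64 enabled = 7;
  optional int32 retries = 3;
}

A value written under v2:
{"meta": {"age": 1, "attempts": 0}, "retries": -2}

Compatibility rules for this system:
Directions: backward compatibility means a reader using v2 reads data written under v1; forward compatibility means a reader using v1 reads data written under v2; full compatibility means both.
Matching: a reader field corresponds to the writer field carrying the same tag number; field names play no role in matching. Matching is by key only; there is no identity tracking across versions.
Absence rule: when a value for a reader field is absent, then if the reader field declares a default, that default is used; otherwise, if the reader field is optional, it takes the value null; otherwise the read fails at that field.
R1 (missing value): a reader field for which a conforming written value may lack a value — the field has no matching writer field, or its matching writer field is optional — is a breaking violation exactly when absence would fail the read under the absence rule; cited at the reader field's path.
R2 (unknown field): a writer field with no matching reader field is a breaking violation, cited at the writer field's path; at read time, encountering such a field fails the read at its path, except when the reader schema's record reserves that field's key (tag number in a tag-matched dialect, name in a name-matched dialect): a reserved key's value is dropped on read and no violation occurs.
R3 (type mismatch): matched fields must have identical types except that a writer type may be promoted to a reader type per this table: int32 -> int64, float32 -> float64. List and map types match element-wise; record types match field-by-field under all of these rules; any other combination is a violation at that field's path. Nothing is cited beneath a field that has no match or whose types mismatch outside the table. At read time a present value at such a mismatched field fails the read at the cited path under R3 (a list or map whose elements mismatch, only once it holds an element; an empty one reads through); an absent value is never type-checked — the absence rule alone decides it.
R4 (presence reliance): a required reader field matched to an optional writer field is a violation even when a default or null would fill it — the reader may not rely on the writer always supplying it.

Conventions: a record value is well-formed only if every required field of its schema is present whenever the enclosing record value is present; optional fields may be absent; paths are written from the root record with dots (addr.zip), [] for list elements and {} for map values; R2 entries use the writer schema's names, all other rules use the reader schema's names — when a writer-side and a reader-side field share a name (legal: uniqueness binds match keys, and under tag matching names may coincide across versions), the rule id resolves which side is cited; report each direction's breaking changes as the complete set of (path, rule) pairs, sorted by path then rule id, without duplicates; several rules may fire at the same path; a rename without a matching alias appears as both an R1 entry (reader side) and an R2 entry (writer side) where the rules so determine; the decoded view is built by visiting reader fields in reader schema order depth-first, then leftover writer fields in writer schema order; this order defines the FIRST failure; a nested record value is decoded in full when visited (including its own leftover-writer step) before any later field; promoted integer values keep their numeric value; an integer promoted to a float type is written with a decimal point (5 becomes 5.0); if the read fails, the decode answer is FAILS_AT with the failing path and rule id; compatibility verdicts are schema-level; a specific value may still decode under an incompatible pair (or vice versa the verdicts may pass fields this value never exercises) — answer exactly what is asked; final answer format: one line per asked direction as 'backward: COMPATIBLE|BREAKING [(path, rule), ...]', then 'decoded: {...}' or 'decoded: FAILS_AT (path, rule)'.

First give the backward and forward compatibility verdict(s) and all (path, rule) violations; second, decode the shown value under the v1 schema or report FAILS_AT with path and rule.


backward: BREAKING [(enabled, R3), (retries, R3)]; forward: BREAKING [(enabled, R3)]; decoded: {"attrs": null, "meta": {"age": 1, "primary": null, "attempts": 0, "version": -7}, "enabled": false, "retries": -2}

each type pair in Profile: writer, then reader
backward analysis of Profile with v2 as reader and v1 as writer:
  writer optional, list<bool> -> list<bool>: reader attrs maps from writer attrs
  writer required, Audit -> Audit: reader meta maps from writer meta
  writer optional, bool -> float64: reader enabled maps from writer enabled
  writer optional, int64 -> int32: reader retries maps from writer retries
  writer required, int64 -> int64: reader meta.age maps from writer meta.age
  writer optional, bool -> bool: reader meta.primary maps from writer meta.primary
  writer required, int64 -> int64: reader meta.attempts maps from writer meta.attempts
  writer meta.version: unknown to reader
  rule R3 violated at enabled
  rule R3 violated at retries
  => 2 violation(s): backward is BREAKING for Profile
forward analysis of Profile with v1 as reader and v2 as writer:
  writer optional, list<bool> -> list<bool>: reader attrs maps from writer attrs
  writer required, Audit -> Audit: reader meta maps from writer meta
  writer optional, float64 -> bool: reader enabled maps from writer enabled
  writer optional, int32 -> int64: reader retries maps from writer retries
  writer required, int64 -> int64: reader meta.age maps from writer meta.age
  writer optional, bool -> bool: reader meta.primary maps from writer meta.primary
  writer required, int64 -> int64: reader meta.attempts maps from writer meta.attempts
  no writer field matches reader meta.version
  rule R3 violated at enabled
  => 1 violation(s): forward is BREAKING for Profile
decoding the Profile value with the v1 reader:
  attrs := null (absent, optional -> null)
  meta.age := 1
  meta.primary := null (absent, optional -> null)
  meta.attempts := 0
  meta.version := -7 (absent -> default)
  enabled := false (absent -> default)
  retries := -2 (int32 -> int64)
  => decoded: {"attrs": null, "meta": {"age": 1, "primary": null, "attempts": 0, "version": -7}, "enabled": false, "retries": -2}


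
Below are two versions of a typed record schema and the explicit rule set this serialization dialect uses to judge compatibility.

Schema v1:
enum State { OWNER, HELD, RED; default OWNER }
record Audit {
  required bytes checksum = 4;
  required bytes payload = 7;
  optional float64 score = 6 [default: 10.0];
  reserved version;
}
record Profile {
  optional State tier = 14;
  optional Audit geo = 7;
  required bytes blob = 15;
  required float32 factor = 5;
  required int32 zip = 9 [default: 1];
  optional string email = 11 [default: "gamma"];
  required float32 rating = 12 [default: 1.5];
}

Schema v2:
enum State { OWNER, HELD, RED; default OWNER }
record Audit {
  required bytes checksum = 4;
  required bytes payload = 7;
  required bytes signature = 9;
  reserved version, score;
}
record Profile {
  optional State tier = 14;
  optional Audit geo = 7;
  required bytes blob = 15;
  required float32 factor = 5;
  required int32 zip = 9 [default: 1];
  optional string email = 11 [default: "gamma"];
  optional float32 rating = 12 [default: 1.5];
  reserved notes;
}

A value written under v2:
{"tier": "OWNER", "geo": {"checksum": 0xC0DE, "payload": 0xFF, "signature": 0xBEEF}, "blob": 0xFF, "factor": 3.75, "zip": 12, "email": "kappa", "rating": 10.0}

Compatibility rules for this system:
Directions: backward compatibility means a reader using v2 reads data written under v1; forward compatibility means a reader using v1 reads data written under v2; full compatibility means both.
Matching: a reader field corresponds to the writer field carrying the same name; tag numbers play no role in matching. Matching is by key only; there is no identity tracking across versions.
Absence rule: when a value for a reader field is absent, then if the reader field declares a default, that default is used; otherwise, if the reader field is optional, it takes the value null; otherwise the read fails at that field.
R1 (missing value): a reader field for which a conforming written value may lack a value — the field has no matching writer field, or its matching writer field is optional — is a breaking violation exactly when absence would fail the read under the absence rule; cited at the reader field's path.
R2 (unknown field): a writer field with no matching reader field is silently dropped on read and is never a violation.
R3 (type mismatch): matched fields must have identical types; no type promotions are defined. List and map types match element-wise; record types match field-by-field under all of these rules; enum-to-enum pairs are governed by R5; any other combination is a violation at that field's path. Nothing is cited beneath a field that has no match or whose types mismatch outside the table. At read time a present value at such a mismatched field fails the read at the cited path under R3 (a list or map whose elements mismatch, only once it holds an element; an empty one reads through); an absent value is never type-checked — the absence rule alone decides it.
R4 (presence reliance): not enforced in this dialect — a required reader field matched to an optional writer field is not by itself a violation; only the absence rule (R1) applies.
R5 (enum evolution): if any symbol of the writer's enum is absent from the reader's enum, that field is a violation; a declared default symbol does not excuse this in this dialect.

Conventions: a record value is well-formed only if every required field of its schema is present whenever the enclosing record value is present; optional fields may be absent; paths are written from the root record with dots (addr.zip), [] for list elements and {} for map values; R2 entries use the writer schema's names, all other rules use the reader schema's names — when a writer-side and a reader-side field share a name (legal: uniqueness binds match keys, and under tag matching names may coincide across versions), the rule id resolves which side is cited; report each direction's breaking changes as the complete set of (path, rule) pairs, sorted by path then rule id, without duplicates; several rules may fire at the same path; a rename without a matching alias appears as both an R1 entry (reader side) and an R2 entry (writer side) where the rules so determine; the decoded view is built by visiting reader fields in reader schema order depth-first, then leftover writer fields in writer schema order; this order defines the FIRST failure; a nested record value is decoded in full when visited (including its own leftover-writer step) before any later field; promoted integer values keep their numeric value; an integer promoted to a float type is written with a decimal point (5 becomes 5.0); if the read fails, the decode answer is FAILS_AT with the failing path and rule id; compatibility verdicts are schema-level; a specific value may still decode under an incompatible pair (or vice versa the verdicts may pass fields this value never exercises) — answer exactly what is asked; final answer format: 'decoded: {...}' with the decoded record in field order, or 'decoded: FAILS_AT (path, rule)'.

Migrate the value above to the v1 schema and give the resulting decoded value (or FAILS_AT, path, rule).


decoded: {"tier": "OWNER", "geo": {"checksum": 0xC0DE, "payload": 0xFF, "score": 10.0}, "blob": 0xFF, "factor": 3.75, "zip": 12, "email": "kappa", "rating": 10.0}

the writer's type comes first in each Profile pair
decoding the Profile value with the v1 reader:
  tier := "OWNER"
  geo.checksum := 0xC0DE
  geo.payload := 0xFF
  geo.score := 10.0 (absent -> default)
  writer geo.signature: unknown -> dropped
  blob := 0xFF
  factor := 3.75
  zip := 12
  email := "kappa"
  rating := 10.0
  => decoded: {"tier": "OWNER", "geo": {"checksum": 0xC0DE, "payload": 0xFF, "score": 10.0}, "blob": 0xFF, "factor": 3.75, "zip": 12, "email": "kappa", "rating": 10.0}
checking off the Profile differences that do not matter here:
  field rating in record Profile: required changed to optional -> triggers nothing under the printed rules; the Profile answer is the same either way
  removed field score from record Audit (its key "score" joins the reserved list) -> triggers nothing under the printed rules; the Profile answer is the same either way
  added field signature to record Audit: required bytes, tag 9 (in v2 it sits last) -> a verdict-level change on Profile — the shown value reads the same


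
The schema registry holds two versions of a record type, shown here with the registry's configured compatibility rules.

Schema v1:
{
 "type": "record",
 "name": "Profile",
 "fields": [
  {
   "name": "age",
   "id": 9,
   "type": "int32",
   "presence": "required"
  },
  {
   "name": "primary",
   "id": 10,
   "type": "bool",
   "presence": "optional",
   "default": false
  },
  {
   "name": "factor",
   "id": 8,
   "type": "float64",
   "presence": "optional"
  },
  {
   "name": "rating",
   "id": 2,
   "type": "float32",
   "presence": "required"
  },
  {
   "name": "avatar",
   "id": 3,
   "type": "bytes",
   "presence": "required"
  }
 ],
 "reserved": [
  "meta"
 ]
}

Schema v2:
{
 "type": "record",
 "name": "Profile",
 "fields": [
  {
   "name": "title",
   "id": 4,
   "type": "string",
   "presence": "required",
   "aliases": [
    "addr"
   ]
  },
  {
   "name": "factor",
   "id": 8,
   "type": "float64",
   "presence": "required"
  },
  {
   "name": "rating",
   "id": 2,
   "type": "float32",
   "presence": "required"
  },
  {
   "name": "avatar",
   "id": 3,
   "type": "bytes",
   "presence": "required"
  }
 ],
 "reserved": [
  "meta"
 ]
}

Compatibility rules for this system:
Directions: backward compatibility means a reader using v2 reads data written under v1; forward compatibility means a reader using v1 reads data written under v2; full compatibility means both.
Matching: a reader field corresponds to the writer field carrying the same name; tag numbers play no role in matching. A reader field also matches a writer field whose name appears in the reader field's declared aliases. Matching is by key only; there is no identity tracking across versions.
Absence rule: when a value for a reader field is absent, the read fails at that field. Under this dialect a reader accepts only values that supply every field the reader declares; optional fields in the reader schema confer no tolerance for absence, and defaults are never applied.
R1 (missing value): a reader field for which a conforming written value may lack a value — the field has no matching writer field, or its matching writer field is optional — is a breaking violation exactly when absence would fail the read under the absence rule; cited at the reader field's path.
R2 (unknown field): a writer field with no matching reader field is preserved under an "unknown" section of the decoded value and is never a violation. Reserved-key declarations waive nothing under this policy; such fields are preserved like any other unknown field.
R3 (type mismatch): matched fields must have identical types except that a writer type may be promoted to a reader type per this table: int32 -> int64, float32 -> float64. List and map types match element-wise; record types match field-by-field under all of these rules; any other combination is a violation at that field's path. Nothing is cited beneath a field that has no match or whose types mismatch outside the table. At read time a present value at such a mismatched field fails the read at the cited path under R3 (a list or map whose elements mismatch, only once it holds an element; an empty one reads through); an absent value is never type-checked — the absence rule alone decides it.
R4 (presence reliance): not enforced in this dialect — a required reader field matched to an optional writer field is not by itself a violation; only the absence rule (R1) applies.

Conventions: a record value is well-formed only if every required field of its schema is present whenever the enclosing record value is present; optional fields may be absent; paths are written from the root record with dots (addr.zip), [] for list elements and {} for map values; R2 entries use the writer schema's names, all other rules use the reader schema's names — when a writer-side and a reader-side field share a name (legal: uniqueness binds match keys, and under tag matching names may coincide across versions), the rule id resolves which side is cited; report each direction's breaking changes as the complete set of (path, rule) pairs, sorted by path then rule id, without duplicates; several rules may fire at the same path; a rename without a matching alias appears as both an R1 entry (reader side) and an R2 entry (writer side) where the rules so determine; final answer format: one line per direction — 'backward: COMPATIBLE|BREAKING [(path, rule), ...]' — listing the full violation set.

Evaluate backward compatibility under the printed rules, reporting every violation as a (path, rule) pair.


backward: BREAKING [(factor, R1), (title, R1)]

each type pair in Profile: writer, then reader
backward for Profile (reader v2, writer v1):
  title: no writer match
  float64 -> float64, writer optional: factor aligns to factor
  float32 -> float32, writer required: rating aligns to rating
  bytes -> bytes, writer required: avatar aligns to avatar
  writer field age has no reader counterpart
  writer field primary has no reader counterpart
  rule R1 violated at factor
  rule R1 violated at title
  => 2 violation(s): backward is BREAKING for Profile
diffs on Profile not affecting the asked answer:
  removed field age from record Profile -> fires only in the forward direction of Profile, which is not asked here
  field factor in record Profile: optional changed to required -> fires only in the forward direction of Profile, which is not asked here


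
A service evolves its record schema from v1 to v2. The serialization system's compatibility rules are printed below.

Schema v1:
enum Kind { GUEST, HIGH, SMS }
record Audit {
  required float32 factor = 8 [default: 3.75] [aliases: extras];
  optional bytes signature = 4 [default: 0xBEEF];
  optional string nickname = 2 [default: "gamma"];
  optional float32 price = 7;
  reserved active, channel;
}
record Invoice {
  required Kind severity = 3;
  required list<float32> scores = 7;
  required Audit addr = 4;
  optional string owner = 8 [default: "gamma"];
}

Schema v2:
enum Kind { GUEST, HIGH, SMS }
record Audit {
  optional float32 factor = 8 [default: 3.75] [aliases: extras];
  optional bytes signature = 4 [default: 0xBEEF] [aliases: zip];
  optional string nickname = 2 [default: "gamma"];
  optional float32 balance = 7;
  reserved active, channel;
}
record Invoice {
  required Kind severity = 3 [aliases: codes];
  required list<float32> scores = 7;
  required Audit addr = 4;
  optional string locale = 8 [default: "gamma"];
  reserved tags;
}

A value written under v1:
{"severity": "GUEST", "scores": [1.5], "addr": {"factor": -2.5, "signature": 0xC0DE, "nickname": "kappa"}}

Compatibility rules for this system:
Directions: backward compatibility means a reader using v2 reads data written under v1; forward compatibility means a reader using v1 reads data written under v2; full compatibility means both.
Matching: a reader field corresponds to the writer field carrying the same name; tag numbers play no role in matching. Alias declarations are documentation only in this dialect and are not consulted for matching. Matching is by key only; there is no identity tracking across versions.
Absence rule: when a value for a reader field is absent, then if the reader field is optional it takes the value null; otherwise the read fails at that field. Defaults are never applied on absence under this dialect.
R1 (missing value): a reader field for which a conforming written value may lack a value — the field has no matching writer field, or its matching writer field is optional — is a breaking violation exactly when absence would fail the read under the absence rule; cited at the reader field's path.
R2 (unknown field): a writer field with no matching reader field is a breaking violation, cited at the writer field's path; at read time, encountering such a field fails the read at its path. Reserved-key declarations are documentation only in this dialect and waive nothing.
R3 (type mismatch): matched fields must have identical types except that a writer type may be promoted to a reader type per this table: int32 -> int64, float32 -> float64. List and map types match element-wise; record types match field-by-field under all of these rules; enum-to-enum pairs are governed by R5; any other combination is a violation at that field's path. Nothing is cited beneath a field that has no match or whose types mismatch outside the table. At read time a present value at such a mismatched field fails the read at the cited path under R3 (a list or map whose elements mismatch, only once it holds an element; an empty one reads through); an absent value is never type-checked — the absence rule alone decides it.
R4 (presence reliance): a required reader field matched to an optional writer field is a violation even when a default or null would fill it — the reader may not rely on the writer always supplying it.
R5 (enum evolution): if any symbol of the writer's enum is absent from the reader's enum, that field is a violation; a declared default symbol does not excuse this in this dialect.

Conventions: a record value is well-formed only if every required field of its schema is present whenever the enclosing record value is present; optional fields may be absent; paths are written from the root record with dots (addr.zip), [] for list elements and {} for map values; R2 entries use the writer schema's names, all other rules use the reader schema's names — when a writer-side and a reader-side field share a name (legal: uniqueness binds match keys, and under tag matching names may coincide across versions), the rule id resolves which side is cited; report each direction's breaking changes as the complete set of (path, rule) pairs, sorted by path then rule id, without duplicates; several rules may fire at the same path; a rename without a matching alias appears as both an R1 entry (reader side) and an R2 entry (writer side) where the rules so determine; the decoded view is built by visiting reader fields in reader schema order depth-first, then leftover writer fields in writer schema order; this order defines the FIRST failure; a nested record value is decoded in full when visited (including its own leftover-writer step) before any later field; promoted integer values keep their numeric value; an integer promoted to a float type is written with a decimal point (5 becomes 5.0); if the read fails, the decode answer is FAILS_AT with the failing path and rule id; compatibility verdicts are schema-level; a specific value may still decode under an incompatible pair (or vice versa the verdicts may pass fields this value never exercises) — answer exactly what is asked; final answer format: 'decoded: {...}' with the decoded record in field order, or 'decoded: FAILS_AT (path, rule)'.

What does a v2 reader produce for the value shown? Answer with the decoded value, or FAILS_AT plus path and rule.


in Invoice below, arrows point writer -> reader
decode (reader v2):
  severity := "GUEST"
  scores := [1.5]
  addr.factor := -2.5
  addr.signature := 0xC0DE
  addr.nickname := "kappa"
  addr.balance := null (missing; optional => null)
  locale := null (missing; optional => null)
  => decoded: {"severity": "GUEST", "scores": [1.5], "addr": {"factor": -2.5, "signature": 0xC0DE, "nickname": "kappa", "balance": null}, "locale": null}
remaining Invoice differences; none change what is asked:
  field factor in record Audit: required changed to optional -> affects the rule determinations only; this particular Invoice value decodes identically

decoded: {"severity": "GUEST", "scores": [1.5], "addr": {"factor": -2.5, "signature": 0xC0DE, "nickname": "kappa", "balance": null}, "locale": null}


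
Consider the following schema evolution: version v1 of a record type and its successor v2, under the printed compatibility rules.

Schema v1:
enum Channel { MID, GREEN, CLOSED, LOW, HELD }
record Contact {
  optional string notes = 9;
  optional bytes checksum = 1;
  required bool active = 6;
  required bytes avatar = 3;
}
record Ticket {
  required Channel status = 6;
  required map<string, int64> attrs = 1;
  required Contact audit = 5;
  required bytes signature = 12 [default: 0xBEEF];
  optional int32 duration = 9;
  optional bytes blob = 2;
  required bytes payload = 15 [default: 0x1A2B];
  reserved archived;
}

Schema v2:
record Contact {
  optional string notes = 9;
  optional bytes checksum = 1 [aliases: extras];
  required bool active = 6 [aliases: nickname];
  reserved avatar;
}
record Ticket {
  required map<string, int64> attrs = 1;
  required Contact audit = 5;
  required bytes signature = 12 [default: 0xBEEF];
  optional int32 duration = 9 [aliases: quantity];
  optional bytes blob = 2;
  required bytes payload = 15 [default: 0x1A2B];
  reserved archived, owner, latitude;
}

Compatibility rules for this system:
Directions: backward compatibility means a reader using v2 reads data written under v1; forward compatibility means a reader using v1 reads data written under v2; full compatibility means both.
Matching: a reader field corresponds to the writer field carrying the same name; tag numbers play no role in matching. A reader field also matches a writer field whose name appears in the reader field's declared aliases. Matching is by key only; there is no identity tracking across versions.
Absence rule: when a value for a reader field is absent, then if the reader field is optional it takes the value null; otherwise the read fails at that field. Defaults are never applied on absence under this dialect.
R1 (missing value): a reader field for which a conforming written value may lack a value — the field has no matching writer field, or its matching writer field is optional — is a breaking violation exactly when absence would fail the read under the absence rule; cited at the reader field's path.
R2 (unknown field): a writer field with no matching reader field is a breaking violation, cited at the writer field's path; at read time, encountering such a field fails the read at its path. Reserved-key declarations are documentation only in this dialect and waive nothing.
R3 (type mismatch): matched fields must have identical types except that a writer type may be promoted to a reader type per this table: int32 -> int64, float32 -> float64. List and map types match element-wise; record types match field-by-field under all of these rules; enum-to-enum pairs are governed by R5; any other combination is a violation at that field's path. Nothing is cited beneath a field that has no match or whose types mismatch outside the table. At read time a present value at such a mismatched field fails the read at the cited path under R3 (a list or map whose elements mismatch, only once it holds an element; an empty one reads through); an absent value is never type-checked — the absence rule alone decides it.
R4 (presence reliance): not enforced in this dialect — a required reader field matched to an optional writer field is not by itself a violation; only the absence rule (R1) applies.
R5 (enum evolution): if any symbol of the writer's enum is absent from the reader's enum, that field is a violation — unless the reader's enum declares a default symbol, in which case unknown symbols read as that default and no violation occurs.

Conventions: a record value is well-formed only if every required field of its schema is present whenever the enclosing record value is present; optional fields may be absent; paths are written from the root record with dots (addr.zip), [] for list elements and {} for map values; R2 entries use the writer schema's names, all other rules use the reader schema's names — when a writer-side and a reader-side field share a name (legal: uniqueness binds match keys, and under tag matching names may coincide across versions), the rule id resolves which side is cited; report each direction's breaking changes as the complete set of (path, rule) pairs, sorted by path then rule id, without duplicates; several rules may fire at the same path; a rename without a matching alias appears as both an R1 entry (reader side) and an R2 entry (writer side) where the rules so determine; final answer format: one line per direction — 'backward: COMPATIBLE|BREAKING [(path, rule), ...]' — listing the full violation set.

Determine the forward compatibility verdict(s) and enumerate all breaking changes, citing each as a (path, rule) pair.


forward: BREAKING [(audit.avatar, R1), (status, R1)]

each type pair in Ticket: writer, then reader
forward pass over Ticket, reader schema v1, writer schema v2:
  status: no writer match
  map<string, int64> -> map<string, int64>, writer required: attrs aligns to attrs
  Contact -> Contact, writer required: audit aligns to audit
  bytes -> bytes, writer required: signature aligns to signature
  int32 -> int32, writer optional: duration aligns to duration
  bytes -> bytes, writer optional: blob aligns to blob
  bytes -> bytes, writer required: payload aligns to payload
  string -> string, writer optional: audit.notes aligns to audit.notes
  bytes -> bytes, writer optional: audit.checksum aligns to audit.checksum
  bool -> bool, writer required: audit.active aligns to audit.active
  audit.avatar: no writer match
  R1 fires at audit.avatar
  R1 fires at status
  forward on Ticket therefore BREAKING (2)


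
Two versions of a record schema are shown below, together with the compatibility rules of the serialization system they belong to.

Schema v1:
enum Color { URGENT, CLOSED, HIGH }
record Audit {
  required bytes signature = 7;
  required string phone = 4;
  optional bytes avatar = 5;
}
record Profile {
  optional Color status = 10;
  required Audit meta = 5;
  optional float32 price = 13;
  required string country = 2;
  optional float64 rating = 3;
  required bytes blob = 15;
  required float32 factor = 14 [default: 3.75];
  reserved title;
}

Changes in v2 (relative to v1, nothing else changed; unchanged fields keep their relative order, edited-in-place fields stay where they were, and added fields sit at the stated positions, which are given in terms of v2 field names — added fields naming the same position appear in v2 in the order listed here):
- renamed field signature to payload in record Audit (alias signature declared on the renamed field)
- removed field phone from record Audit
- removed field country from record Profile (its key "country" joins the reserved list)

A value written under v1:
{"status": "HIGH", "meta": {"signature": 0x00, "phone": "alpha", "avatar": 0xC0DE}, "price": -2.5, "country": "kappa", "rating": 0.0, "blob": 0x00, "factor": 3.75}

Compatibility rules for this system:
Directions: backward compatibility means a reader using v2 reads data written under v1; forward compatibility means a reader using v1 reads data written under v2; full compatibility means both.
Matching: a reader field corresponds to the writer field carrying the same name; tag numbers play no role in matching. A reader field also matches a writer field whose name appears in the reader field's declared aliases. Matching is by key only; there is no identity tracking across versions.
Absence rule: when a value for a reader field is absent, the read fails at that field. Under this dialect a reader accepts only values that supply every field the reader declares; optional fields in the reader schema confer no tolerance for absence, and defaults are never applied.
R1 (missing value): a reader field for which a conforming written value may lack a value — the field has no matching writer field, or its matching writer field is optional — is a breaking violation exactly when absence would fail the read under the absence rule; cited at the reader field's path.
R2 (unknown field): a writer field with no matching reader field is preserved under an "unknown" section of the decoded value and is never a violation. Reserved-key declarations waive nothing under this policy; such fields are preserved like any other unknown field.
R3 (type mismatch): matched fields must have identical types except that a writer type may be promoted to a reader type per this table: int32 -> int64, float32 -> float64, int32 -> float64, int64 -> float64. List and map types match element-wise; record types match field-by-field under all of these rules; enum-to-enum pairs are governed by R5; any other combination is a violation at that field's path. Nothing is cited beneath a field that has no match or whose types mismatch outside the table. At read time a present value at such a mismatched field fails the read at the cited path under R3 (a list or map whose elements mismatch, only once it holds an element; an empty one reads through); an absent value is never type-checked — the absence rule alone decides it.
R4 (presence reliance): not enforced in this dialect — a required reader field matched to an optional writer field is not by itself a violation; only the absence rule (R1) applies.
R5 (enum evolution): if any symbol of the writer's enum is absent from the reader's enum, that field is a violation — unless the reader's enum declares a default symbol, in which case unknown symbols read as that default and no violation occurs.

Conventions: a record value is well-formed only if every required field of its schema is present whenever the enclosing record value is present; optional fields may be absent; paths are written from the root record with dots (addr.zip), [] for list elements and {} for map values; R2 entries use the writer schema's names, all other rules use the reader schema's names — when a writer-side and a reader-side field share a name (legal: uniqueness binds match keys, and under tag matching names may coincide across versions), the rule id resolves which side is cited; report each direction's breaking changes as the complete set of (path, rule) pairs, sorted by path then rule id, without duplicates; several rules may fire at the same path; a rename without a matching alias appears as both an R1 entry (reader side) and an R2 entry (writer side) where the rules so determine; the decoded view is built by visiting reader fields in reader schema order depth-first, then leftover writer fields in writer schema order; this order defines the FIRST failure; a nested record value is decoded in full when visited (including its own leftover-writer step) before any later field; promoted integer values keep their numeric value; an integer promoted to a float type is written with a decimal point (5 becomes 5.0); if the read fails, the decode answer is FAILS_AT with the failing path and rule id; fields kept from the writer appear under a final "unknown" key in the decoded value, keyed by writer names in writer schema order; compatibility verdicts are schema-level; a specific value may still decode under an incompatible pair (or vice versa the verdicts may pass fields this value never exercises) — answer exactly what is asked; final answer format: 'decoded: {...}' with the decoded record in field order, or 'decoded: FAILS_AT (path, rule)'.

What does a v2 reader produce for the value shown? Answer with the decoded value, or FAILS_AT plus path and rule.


each type pair in Profile: writer, then reader
decoding the Profile value with the v2 reader:
  status := "HIGH"
  meta.payload := 0x00 (from writer signature)
  meta.avatar := 0xC0DE
  writer meta.phone: kept under "unknown"
  price := -2.5
  rating := 0.0
  blob := 0x00
  factor := 3.75
  writer country: kept under "unknown"
  => decoded: {"status": "HIGH", "meta": {"payload": 0x00, "avatar": 0xC0DE, "unknown": {"phone": "alpha"}}, "price": -2.5, "rating": 0.0, "blob": 0x00, "factor": 3.75, "unknown": {"country": "kappa"}}

decoded: {"status": "HIGH", "meta": {"payload": 0x00, "avatar": 0xC0DE, "unknown": {"phone": "alpha"}}, "price": -2.5, "rating": 0.0, "blob": 0x00, "factor": 3.75, "unknown": {"country": "kappa"}}


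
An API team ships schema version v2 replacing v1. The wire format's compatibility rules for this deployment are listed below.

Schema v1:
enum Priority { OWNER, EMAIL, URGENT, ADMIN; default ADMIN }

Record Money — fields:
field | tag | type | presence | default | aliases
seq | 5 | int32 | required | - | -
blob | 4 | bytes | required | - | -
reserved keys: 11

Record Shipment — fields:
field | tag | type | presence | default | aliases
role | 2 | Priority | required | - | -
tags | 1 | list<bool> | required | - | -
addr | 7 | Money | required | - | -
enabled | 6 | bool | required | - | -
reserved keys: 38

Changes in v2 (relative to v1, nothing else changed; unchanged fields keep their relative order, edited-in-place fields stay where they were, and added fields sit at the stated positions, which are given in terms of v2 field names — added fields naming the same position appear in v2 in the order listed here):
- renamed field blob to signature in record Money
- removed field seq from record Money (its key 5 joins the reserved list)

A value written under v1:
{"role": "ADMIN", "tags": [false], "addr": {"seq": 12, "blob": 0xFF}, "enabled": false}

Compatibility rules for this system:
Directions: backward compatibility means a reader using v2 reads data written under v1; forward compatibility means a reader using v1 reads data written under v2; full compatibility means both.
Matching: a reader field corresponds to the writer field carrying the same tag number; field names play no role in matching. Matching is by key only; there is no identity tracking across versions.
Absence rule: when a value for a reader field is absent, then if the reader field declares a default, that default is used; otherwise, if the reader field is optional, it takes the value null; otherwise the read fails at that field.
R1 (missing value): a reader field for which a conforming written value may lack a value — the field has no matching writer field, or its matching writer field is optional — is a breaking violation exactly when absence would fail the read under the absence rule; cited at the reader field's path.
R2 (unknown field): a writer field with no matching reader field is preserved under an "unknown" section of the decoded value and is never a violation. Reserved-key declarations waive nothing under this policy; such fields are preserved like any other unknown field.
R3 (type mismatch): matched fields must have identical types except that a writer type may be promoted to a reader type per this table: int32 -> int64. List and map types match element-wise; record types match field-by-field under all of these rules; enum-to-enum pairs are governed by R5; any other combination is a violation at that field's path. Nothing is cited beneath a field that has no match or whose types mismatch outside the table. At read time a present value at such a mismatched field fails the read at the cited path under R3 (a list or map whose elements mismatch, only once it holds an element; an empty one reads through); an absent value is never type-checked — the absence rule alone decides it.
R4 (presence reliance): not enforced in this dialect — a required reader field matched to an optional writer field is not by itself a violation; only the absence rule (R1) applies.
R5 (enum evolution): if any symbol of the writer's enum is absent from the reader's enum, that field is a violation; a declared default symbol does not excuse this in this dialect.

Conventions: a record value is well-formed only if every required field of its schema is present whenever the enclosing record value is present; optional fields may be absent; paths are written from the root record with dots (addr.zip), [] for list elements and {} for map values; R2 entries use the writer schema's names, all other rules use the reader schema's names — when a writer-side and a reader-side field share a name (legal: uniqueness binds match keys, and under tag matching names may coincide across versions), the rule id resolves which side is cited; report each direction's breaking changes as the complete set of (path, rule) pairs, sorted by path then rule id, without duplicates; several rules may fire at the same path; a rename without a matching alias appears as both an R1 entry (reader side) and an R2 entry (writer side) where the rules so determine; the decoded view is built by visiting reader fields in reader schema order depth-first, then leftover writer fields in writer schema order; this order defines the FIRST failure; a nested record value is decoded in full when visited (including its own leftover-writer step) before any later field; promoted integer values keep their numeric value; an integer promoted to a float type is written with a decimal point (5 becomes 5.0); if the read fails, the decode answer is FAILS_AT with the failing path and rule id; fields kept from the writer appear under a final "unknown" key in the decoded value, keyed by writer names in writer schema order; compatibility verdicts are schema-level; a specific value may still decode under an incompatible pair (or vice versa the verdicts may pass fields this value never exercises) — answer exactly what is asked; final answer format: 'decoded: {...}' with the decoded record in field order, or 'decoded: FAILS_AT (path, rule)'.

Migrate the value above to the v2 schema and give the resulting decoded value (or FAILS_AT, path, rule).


in Shipment below, arrows point writer -> reader
decoding the Shipment value with the v2 reader:
  role := "ADMIN"
  tags := [false]
  addr.signature := 0xFF (from writer blob)
  writer addr.seq: kept under "unknown"
  enabled := false
  => decoded: {"role": "ADMIN", "tags": [false], "addr": {"signature": 0xFF, "unknown": {"seq": 12}}, "enabled": false}

decoded: {"role": "ADMIN", "tags": [false], "addr": {"signature": 0xFF, "unknown": {"seq": 12}}, "enabled": false}
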